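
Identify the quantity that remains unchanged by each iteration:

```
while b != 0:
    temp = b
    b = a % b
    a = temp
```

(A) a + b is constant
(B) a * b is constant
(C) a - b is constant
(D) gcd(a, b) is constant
D

A loop invariant must hold before the first iteration and be re-established by every execution of the body.

(D) gcd(a, b) is constant: One iteration replaces (a, b) by (b, a mod b). Since a mod b = a - q*b for an integer q, any common divisor of a and b divides b and a mod b, and conversely; hence gcd(b, a mod b) = gcd(a, b). For instance (35, 4) -> (4, 3) keeps gcd = 1. At exit b = 0 and a = gcd of the original inputs.

The other options fail:
(A) a + b is constant: e.g. (a, b) = (35, 4) -> (4, 3): the sum goes from 39 to 7.
(B) a * b is constant: e.g. (a, b) = (35, 4) -> (4, 3): the product goes from 140 to 12.
(C) a - b is constant: e.g. (a, b) = (35, 4) -> (4, 3): the difference goes from 31 to 1.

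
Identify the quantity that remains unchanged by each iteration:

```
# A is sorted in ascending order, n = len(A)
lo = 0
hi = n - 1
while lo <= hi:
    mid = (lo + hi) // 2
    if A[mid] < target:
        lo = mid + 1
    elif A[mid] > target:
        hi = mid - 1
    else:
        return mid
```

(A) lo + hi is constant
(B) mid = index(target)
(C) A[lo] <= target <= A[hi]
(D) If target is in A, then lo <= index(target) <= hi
D

A loop invariant must hold before the first iteration and be re-established by every execution of the body.

(D) If target is in A, then lo <= index(target) <= hi: Before the loop [lo, hi] = [0, n-1] covers every index. When A[mid] < target, sortedness puts target strictly to the right of mid, so setting lo = mid + 1 keeps index(target) in [lo, hi]; symmetrically for hi = mid - 1. Hence 'if target is in A then lo <= index(target) <= hi' holds after every iteration, and when lo > hi it proves target is absent.

The other options fail:
(A) lo + hi is constant: each iteration moves exactly one of lo, hi, so lo + hi changes (e.g. 0 + (n-1) becomes (mid+1) + (n-1)).
(B) mid = index(target): mid is just the current probe; it equals index(target) only on the iteration that returns.
(C) A[lo] <= target <= A[hi]: fails when target is not in A (e.g. target < A[0] already violates it before the loop), so it is not maintained in general.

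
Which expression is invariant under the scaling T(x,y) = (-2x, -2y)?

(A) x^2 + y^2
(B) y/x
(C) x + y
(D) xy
B

Under the uniform scaling T(x,y) = (-2x, -2y):
Substitute the transformed coordinates into each option and compare with the original:
(A) x^2 + y^2  ->  (-2x)^2 + (-2y)^2 = 4x^2 + 4y^2   [differs from x^2 + y^2: not invariant]
(B) y/x  ->  (-2y)/(-2x) = y/x   [equals y/x: invariant]
(C) x + y  ->  (-2x) + (-2y) = -2x - 2y   [differs from x + y: not invariant]
(D) xy  ->  (-2x)(-2y) = 4xy   [differs from xy: not invariant]

Only option (B), y/x, is unchanged by the transformation.
The common factor -2 cancels in a ratio of coordinates, while sums, products and sums of squares pick up factors of -2 or 4.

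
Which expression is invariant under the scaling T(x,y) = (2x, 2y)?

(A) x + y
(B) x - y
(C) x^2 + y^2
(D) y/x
D

Under the uniform scaling T(x,y) = (2x, 2y):
Substitute the transformed coordinates into each option and compare with the original:
(A) x + y  ->  (2x) + (2y) = 2x + 2y   [differs from x + y: not invariant]
(B) x - y  ->  (2x) - (2y) = 2x - 2y   [differs from x - y: not invariant]
(C) x^2 + y^2  ->  (2x)^2 + (2y)^2 = 4x^2 + 4y^2   [differs from x^2 + y^2: not invariant]
(D) y/x  ->  (2y)/(2x) = y/x   [equals y/x: invariant]

Only option (D), y/x, is unchanged by the transformation.
The common factor 2 cancels in a ratio of coordinates, while sums, products and sums of squares pick up factors of 2 or 4.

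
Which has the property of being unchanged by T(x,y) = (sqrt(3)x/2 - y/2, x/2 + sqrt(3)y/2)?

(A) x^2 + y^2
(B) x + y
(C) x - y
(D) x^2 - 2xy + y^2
A

An expression E(x,y) is invariant under T if E(T(x,y)) = E(x,y). Here T(x,y) = (sqrt(3)x/2 - y/2, x/2 + sqrt(3)y/2).
Substitute the transformed coordinates into each option and compare with the original:
(A) x^2 + y^2  ->  (sqrt(3)x/2 - y/2)^2 + (x/2 + sqrt(3)y/2)^2 = x^2 + y^2   [equals x^2 + y^2: invariant]
(B) x + y  ->  (sqrt(3)x/2 - y/2) + (x/2 + sqrt(3)y/2) = x/2 + sqrt(3)x/2 - y/2 + sqrt(3)y/2   [differs from x + y: not invariant]
(C) x - y  ->  (sqrt(3)x/2 - y/2) - (x/2 + sqrt(3)y/2) = -x/2 + sqrt(3)x/2 - sqrt(3)y/2 - y/2   [differs from x - y: not invariant]
(D) x^2 - 2xy + y^2  ->  (sqrt(3)x/2 - y/2)^2 - 2(sqrt(3)x/2 - y/2)(x/2 + sqrt(3)y/2) + (x/2 + sqrt(3)y/2)^2 = -sqrt(3)x^2/2 + x^2 - xy + sqrt(3)y^2/2 + y^2   [differs from x^2 - 2xy + y^2: not invariant]

Only option (A), x^2 + y^2, is unchanged by the transformation.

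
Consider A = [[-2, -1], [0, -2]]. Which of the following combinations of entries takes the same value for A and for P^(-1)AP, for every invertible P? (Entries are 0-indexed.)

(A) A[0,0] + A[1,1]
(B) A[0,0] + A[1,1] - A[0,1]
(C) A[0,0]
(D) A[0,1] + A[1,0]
A

A[0,0] + A[1,1] is the trace of A. By the cyclic property of the trace, tr(P^(-1)AP) = tr(APP^(-1)) = tr(A), so it is the same for every matrix similar to A.

The other combinations are not similarity invariants. For example, take P = [[1, 1], [1, 2]] (det P = 1), so P^(-1) = [[2, -1], [-1, 1]] and
B = P^(-1)AP = [[-4, -4], [1, 0]].
Evaluating each option on A and on B:
(A) A[0,0] + A[1,1]: -4 for A, -4 for B -> unchanged
(B) A[0,0] + A[1,1] - A[0,1]: -3 for A, 0 for B -> changes
(C) A[0,0]: -2 for A, -4 for B -> changes
(D) A[0,1] + A[1,0]: -1 for A, -3 for B -> changes

Only (A) A[0,0] + A[1,1] = -4 survives (and it does so for every P, not just this one), so it is the invariant.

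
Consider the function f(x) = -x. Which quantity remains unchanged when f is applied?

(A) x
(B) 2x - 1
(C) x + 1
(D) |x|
D

For f(x) = -x:
Applying f replaces x by -x. Since |-x| = |x|, the absolute value is unchanged by f, whereas x -> -x, 2x - 1 -> -2x - 1 and x + 1 -> -x + 1 all change.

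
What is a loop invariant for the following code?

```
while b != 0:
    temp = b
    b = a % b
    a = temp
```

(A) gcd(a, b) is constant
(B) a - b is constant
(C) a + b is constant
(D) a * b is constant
A

A loop invariant must hold before the first iteration and be re-established by every execution of the body.

(A) gcd(a, b) is constant: One iteration replaces (a, b) by (b, a mod b). Since a mod b = a - q*b for an integer q, any common divisor of a and b divides b and a mod b, and conversely; hence gcd(b, a mod b) = gcd(a, b). For instance (39, 8) -> (8, 7) keeps gcd = 1. At exit b = 0 and a = gcd of the original inputs.

The other options fail:
(B) a - b is constant: e.g. (a, b) = (39, 8) -> (8, 7): the difference goes from 31 to 1.
(C) a + b is constant: e.g. (a, b) = (39, 8) -> (8, 7): the sum goes from 47 to 15.
(D) a * b is constant: e.g. (a, b) = (39, 8) -> (8, 7): the product goes from 312 to 56.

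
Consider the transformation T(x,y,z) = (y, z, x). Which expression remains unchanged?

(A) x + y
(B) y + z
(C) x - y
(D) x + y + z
D

Apply T(x,y,z) = (y, z, x) to each option, i.e. replace (x, y, z) by the transformed coordinates.
Substitute the transformed coordinates into each option and compare with the original:
(A) x + y  ->  (y) + (z) = y + z   [differs from x + y: not invariant]
(B) y + z  ->  (z) + (x) = x + z   [differs from y + z: not invariant]
(C) x - y  ->  (y) - (z) = y - z   [differs from x - y: not invariant]
(D) x + y + z  ->  (y) + (z) + (x) = x + y + z   [equals x + y + z: invariant]

Only option (D), x + y + z, is unchanged by the transformation.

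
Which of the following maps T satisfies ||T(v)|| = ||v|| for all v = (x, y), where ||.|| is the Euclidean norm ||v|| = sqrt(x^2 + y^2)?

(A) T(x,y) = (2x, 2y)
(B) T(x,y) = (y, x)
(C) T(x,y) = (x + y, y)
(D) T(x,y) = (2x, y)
B

A transformation preserves a norm if ||T(v)|| = ||v|| for every v; a single vector where the norm changes rules an option out.

(A) T(x,y) = (2x, 2y): v = (1, 0) has norm sqrt((1)^2 + (0)^2) = 1, but T(v) = (2, 0) has norm 2 -- not preserved.
(B) T(x,y) = (y, x): preserves the norm -- it is an orthogonal map (a rotation/reflection), and (y)^2 + (x)^2 simplifies to x^2 + y^2.
(C) T(x,y) = (x + y, y): v = (0, 1) has norm sqrt((0)^2 + (1)^2) = 1, but T(v) = (1, 1) has norm sqrt(2) -- not preserved.
(D) T(x,y) = (2x, y): v = (1, 0) has norm sqrt((1)^2 + (0)^2) = 1, but T(v) = (2, 0) has norm 2 -- not preserved.

Therefore the answer is (B).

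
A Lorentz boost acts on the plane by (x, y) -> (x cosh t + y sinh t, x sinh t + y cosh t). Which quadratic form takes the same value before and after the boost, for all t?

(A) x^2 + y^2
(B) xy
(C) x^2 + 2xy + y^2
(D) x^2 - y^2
D

Write x' = x cosh t + y sinh t, y' = x sinh t + y cosh t and substitute into each option:
(A) x^2 + y^2: (x cosh t + y sinh t)^2 + (x sinh t + y cosh t)^2 = (x^2 + y^2)(cosh^2 t + sinh^2 t) + 4xy sinh t cosh t = (x^2 + y^2) cosh 2t + 2xy sinh 2t   [not invariant for t != 0]
(B) xy: (x cosh t + y sinh t)(x sinh t + y cosh t) = xy(cosh^2 t + sinh^2 t) + (x^2 + y^2) sinh t cosh t = xy cosh 2t + (x^2 + y^2)(sinh 2t)/2   [not invariant for t != 0]
(C) x^2 + 2xy + y^2: (x' + y')^2 with x' + y' = (x + y)(cosh t + sinh t) = (x + y)e^t, so it becomes (x + y)^2 e^(2t)   [not invariant for t != 0]
(D) x^2 - y^2: (x cosh t + y sinh t)^2 - (x sinh t + y cosh t)^2 = x^2(cosh^2 t - sinh^2 t) + 2xy(cosh t sinh t - sinh t cosh t) + y^2(sinh^2 t - cosh^2 t) = x^2 - y^2   [invariant, using cosh^2 t - sinh^2 t = 1]

Only (D) x^2 - y^2 is unchanged; it is the Minkowski form preserved by Lorentz boosts, just as x^2 + y^2 is preserved by ordinary rotations.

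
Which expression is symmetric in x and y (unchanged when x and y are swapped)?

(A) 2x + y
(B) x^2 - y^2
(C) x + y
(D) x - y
C

A symmetric expression is unchanged when the variables are permuted; here the transformation to test is the swap (x, y) -> (y, x).
Substitute the transformed coordinates into each option and compare with the original:
(A) 2x + y  ->  2(y) + (x) = x + 2y   [differs from 2x + y: not invariant]
(B) x^2 - y^2  ->  (y)^2 - (x)^2 = -x^2 + y^2   [differs from x^2 - y^2: not invariant]
(C) x + y  ->  (y) + (x) = x + y   [equals x + y: invariant]
(D) x - y  ->  (y) - (x) = -x + y   [differs from x - y: not invariant]

Only option (C), x + y, is unchanged by the transformation.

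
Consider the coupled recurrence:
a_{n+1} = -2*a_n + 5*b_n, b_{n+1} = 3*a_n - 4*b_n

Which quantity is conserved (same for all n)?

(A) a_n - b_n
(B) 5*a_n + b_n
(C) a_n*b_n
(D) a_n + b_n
D

Replace a_n by a_{n+1} = -2*a_n + 5*b_n and b_n by b_{n+1} = 3*a_n - 4*b_n in each option and simplify:
(A) a_n - b_n  ->  (-2*a_n + 5*b_n) - (3*a_n - 4*b_n) = -5*a_n + 9*b_n   [not conserved]
(B) 5*a_n + b_n  ->  5*(-2*a_n + 5*b_n) + (3*a_n - 4*b_n) = -7*a_n + 21*b_n   [not conserved]
(C) a_n*b_n  ->  (-2*a_n + 5*b_n)*(3*a_n - 4*b_n) = -6*a_n^2 + 23*a_n*b_n - 20*b_n^2   [not conserved]
(D) a_n + b_n  ->  (-2*a_n + 5*b_n) + (3*a_n - 4*b_n) = a_n + b_n   [conserved]

Only (D) a_n + b_n returns to itself after one step, so it is the conserved quantity.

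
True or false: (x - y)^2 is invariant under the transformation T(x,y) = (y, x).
True

Substitute T(x,y) = (y, x) into the expression and compare with the original.

Original: (x - y)^2
After applying T: ((y) - (x))^2 = x^2 - 2xy + y^2

This is identical to the original (x - y)^2, so the expression is invariant.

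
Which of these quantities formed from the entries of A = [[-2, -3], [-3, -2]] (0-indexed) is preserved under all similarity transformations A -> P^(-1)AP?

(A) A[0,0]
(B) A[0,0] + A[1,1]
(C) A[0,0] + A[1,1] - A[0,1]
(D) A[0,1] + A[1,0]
B

A[0,0] + A[1,1] is the trace of A. By the cyclic property of the trace, tr(P^(-1)AP) = tr(APP^(-1)) = tr(A), so it is the same for every matrix similar to A.

The other combinations are not similarity invariants. For example, take P = [[1, 1], [1, 2]] (det P = 1), so P^(-1) = [[2, -1], [-1, 1]] and
B = P^(-1)AP = [[-5, -9], [0, 1]].
Evaluating each option on A and on B:
(A) A[0,0]: -2 for A, -5 for B -> changes
(B) A[0,0] + A[1,1]: -4 for A, -4 for B -> unchanged
(C) A[0,0] + A[1,1] - A[0,1]: -1 for A, 5 for B -> changes
(D) A[0,1] + A[1,0]: -6 for A, -9 for B -> changes

Only (B) A[0,0] + A[1,1] = -4 survives (and it does so for every P, not just this one), so it is the invariant.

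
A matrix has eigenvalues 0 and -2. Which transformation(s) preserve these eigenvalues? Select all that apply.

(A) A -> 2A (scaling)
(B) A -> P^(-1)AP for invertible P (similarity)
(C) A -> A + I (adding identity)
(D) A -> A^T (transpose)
B and D

Eigenvalues are preserved by:
1. Similarity transformations: A -> P^(-1)AP (same characteristic polynomial)
2. Transpose: A^T has the same eigenvalues as A

Eigenvalues are NOT preserved by:
- Adding identity: eigenvalues become 0+1, -2+1
- Scaling: eigenvalues become 0, -4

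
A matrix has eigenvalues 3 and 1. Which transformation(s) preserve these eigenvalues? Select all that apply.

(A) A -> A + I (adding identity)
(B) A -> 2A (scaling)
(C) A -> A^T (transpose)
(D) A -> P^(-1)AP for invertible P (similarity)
C and D

Eigenvalues are preserved by:
1. Similarity transformations: A -> P^(-1)AP (same characteristic polynomial)
2. Transpose: A^T has the same eigenvalues as A

Eigenvalues are NOT preserved by:
- Adding identity: eigenvalues become 3+1, 1+1
- Scaling: eigenvalues become 6, 2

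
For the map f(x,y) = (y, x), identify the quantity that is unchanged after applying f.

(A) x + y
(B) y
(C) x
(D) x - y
A

For f(x,y) = (y, x):
After applying f: x' = y, y' = x. So x' + y' = y + x = x + y.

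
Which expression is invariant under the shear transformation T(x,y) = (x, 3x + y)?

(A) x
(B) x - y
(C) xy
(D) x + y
A

Under the shear T(x,y) = (x, 3x + y):
Substitute the transformed coordinates into each option and compare with the original:
(A) x  ->  (x) = x   [equals x: invariant]
(B) x - y  ->  (x) - (3x + y) = -2x - y   [differs from x - y: not invariant]
(C) xy  ->  (x)(3x + y) = 3x^2 + xy   [differs from xy: not invariant]
(D) x + y  ->  (x) + (3x + y) = 4x + y   [differs from x + y: not invariant]

Only option (A), x, is unchanged by the transformation.
A vertical shear moves points parallel to the y-axis, so the x-coordinate (and any function of x alone) is unchanged.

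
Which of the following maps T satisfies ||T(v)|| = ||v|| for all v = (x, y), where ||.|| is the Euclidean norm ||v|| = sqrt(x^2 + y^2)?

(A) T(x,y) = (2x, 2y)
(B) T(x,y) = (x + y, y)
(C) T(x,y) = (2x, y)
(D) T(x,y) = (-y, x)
D

A transformation preserves a norm if ||T(v)|| = ||v|| for every v; a single vector where the norm changes rules an option out.

(A) T(x,y) = (2x, 2y): v = (1, 0) has norm sqrt((1)^2 + (0)^2) = 1, but T(v) = (2, 0) has norm 2 -- not preserved.
(B) T(x,y) = (x + y, y): v = (0, 1) has norm sqrt((0)^2 + (1)^2) = 1, but T(v) = (1, 1) has norm sqrt(2) -- not preserved.
(C) T(x,y) = (2x, y): v = (1, 0) has norm sqrt((1)^2 + (0)^2) = 1, but T(v) = (2, 0) has norm 2 -- not preserved.
(D) T(x,y) = (-y, x): preserves the norm -- it is an orthogonal map (a rotation/reflection), and (-y)^2 + (x)^2 simplifies to x^2 + y^2.

Therefore the answer is (D).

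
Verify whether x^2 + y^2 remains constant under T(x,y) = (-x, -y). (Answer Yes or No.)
Yes

Substitute T(x,y) = (-x, -y) into the expression and compare with the original.

Original: x^2 + y^2
After applying T: (-x)^2 + (-y)^2 = x^2 + y^2

This is identical to the original x^2 + y^2, so the expression is invariant.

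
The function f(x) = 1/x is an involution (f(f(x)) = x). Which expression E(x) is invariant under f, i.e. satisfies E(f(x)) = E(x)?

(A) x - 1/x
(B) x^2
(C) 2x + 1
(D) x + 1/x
D

Replace x by f(x) = 1/x in each option and simplify. As a quick numerical cross-check, also compare E(5) with E(f(5)) = E(1/5).

(A) x - 1/x  ->  (1/x) - 1/(1/x) = -x + 1/x; check: E(5) = 24/5 but E(1/5) = -24/5.   [not invariant]
(B) x^2  ->  (1/x)^2 = x^(-2); check: E(5) = 25 but E(1/5) = 1/25.   [not invariant]
(C) 2x + 1  ->  2(1/x) + 1 = (x + 2)/x; check: E(5) = 11 but E(1/5) = 7/5.   [not invariant]
(D) x + 1/x  ->  (1/x) + 1/(1/x), which simplifies back to x + 1/x; check: E(5) = 26/5, E(1/5) = 26/5.   [invariant]

Only (D) is unchanged. E is symmetric under swapping x with f(x) = 1/x, which is exactly what an involution does.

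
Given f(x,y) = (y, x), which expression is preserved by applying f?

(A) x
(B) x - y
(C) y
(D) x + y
D

For f(x,y) = (y, x):
After applying f: x' = y, y' = x. So x' + y' = y + x = x + y.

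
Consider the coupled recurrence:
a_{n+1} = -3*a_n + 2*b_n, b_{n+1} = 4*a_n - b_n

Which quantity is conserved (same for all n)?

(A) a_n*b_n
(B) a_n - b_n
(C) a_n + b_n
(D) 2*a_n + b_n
C

Replace a_n by a_{n+1} = -3*a_n + 2*b_n and b_n by b_{n+1} = 4*a_n - b_n in each option and simplify:
(A) a_n*b_n  ->  (-3*a_n + 2*b_n)*(4*a_n - b_n) = -12*a_n^2 + 11*a_n*b_n - 2*b_n^2   [not conserved]
(B) a_n - b_n  ->  (-3*a_n + 2*b_n) - (4*a_n - b_n) = -7*a_n + 3*b_n   [not conserved]
(C) a_n + b_n  ->  (-3*a_n + 2*b_n) + (4*a_n - b_n) = a_n + b_n   [conserved]
(D) 2*a_n + b_n  ->  2*(-3*a_n + 2*b_n) + (4*a_n - b_n) = -2*a_n + 3*b_n   [not conserved]

Only (C) a_n + b_n returns to itself after one step, so it is the conserved quantity.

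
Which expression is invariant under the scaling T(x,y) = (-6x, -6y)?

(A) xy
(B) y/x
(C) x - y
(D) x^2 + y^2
B

Under the uniform scaling T(x,y) = (-6x, -6y):
Substitute the transformed coordinates into each option and compare with the original:
(A) xy  ->  (-6x)(-6y) = 36xy   [differs from xy: not invariant]
(B) y/x  ->  (-6y)/(-6x) = y/x   [equals y/x: invariant]
(C) x - y  ->  (-6x) - (-6y) = -6x + 6y   [differs from x - y: not invariant]
(D) x^2 + y^2  ->  (-6x)^2 + (-6y)^2 = 36x^2 + 36y^2   [differs from x^2 + y^2: not invariant]

Only option (B), y/x, is unchanged by the transformation.
The common factor -6 cancels in a ratio of coordinates, while sums, products and sums of squares pick up factors of -6 or 36.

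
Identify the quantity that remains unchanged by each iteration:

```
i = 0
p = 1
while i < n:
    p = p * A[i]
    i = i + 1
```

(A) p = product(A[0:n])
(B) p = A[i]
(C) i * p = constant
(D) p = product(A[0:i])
D

A loop invariant must hold before the first iteration and be re-established by every execution of the body.

(D) p = product(A[0:i]): Initially i = 0 and p = 1 = product of the empty slice A[0:0]. If p = product(A[0:i]) holds at the top of an iteration, the body sets p to product(A[0:i]) * A[i] = product(A[0:i+1]) and then i to i+1, so the property is restored. At exit i = n, giving p = product(A[0:n]).

The other options fail:
(A) p = product(A[0:n]): false before the loop (p = 1, not the full product) -- it only becomes true at exit.
(B) p = A[i]: after the first iteration p = A[0] but i = 1; in general p is a product of several elements, not a single one.
(C) i * p = constant: initially i * p = 0, but after one iteration it is 1 * A[0], which is nonzero in general.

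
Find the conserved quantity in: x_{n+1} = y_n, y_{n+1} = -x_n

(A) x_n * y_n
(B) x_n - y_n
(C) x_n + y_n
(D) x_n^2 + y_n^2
D

For the recurrence x_{n+1} = y_n, y_{n+1} = -x_n:

x_{n+1}^2 + y_{n+1}^2 = y_n^2 + (-x_n)^2 = x_n^2 + y_n^2
The sum of squares is conserved (like energy in a harmonic oscillator).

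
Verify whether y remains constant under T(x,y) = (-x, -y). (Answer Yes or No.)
No

Substitute T(x,y) = (-x, -y) into the expression and compare with the original.

Original: y
After applying T: (-y) = -y

This differs from the original y (difference: -2y), so the expression is NOT invariant.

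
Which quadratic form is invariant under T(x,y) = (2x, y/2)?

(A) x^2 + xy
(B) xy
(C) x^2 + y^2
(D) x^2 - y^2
B

T multiplies x by 2 and divides y by 2.
Substitute the transformed coordinates into each option and compare with the original:
(A) x^2 + xy  ->  (2x)^2 + (2x)(y/2) = 4x^2 + xy   [differs from x^2 + xy: not invariant]
(B) xy  ->  (2x)(y/2) = xy   [equals xy: invariant]
(C) x^2 + y^2  ->  (2x)^2 + (y/2)^2 = 4x^2 + y^2/4   [differs from x^2 + y^2: not invariant]
(D) x^2 - y^2  ->  (2x)^2 - (y/2)^2 = 4x^2 - y^2/4   [differs from x^2 - y^2: not invariant]

Only option (B), xy, is unchanged by the transformation.
The factors 2 and 1/2 cancel only in the pure product xy.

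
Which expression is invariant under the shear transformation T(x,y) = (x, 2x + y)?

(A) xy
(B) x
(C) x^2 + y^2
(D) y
B

Under the shear T(x,y) = (x, 2x + y):
Substitute the transformed coordinates into each option and compare with the original:
(A) xy  ->  (x)(2x + y) = 2x^2 + xy   [differs from xy: not invariant]
(B) x  ->  (x) = x   [equals x: invariant]
(C) x^2 + y^2  ->  (x)^2 + (2x + y)^2 = 5x^2 + 4xy + y^2   [differs from x^2 + y^2: not invariant]
(D) y  ->  (2x + y) = 2x + y   [differs from y: not invariant]

Only option (B), x, is unchanged by the transformation.
A vertical shear moves points parallel to the y-axis, so the x-coordinate (and any function of x alone) is unchanged.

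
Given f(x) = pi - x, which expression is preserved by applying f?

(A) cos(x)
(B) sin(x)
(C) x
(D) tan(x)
B

For f(x) = pi - x:
sin(pi - x) = sin(x), so sine is invariant under this transformation.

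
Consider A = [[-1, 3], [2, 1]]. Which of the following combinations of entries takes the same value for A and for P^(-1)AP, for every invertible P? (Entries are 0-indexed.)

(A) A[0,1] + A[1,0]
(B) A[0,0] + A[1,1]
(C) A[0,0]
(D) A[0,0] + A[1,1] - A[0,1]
B

A[0,0] + A[1,1] is the trace of A. By the cyclic property of the trace, tr(P^(-1)AP) = tr(APP^(-1)) = tr(A), so it is the same for every matrix similar to A.

The other combinations are not similarity invariants. For example, take P = [[2, 1], [1, 1]] (det P = 1), so P^(-1) = [[1, -1], [-1, 2]] and
B = P^(-1)AP = [[-4, -1], [9, 4]].
Evaluating each option on A and on B:
(A) A[0,1] + A[1,0]: 5 for A, 8 for B -> changes
(B) A[0,0] + A[1,1]: 0 for A, 0 for B -> unchanged
(C) A[0,0]: -1 for A, -4 for B -> changes
(D) A[0,0] + A[1,1] - A[0,1]: -3 for A, 1 for B -> changes

Only (B) A[0,0] + A[1,1] = 0 survives (and it does so for every P, not just this one), so it is the invariant.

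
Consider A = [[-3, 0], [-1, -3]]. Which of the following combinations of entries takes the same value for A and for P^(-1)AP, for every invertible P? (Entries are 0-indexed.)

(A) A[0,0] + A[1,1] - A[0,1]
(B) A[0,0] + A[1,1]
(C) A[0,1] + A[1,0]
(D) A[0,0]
B

A[0,0] + A[1,1] is the trace of A. By the cyclic property of the trace, tr(P^(-1)AP) = tr(APP^(-1)) = tr(A), so it is the same for every matrix similar to A.

The other combinations are not similarity invariants. For example, take P = [[1, 2], [0, 1]] (det P = 1), so P^(-1) = [[1, -2], [0, 1]] and
B = P^(-1)AP = [[-1, 4], [-1, -5]].
Evaluating each option on A and on B:
(A) A[0,0] + A[1,1] - A[0,1]: -6 for A, -10 for B -> changes
(B) A[0,0] + A[1,1]: -6 for A, -6 for B -> unchanged
(C) A[0,1] + A[1,0]: -1 for A, 3 for B -> changes
(D) A[0,0]: -3 for A, -1 for B -> changes

Only (B) A[0,0] + A[1,1] = -6 survives (and it does so for every P, not just this one), so it is the invariant.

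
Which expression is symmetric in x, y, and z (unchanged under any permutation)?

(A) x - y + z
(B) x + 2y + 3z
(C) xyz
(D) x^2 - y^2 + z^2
C

A symmetric expression is unchanged when the variables are permuted; here the transformation to test is the swap (x, y) -> (y, x).
A symmetric expression must survive every permutation; the single swap x <-> y already eliminates the distractors, and the keyed expression is also unchanged by x <-> z and y <-> z (each variable enters it in exactly the same way).
Substitute the transformed coordinates into each option and compare with the original:
(A) x - y + z  ->  (y) - (x) + z = -x + y + z   [differs from x - y + z: not invariant]
(B) x + 2y + 3z  ->  (y) + 2(x) + 3z = 2x + y + 3z   [differs from x + 2y + 3z: not invariant]
(C) xyz  ->  (y)(x)z = xyz   [equals xyz: invariant]
(D) x^2 - y^2 + z^2  ->  (y)^2 - (x)^2 + z^2 = -x^2 + y^2 + z^2   [differs from x^2 - y^2 + z^2: not invariant]

Only option (C), xyz, is unchanged by the transformation.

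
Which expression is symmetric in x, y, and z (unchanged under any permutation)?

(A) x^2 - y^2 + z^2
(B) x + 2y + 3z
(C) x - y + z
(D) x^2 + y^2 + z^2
D

A symmetric expression is unchanged when the variables are permuted; here the transformation to test is the swap (x, y) -> (y, x).
A symmetric expression must survive every permutation; the single swap x <-> y already eliminates the distractors, and the keyed expression is also unchanged by x <-> z and y <-> z (each variable enters it in exactly the same way).
Substitute the transformed coordinates into each option and compare with the original:
(A) x^2 - y^2 + z^2  ->  (y)^2 - (x)^2 + z^2 = -x^2 + y^2 + z^2   [differs from x^2 - y^2 + z^2: not invariant]
(B) x + 2y + 3z  ->  (y) + 2(x) + 3z = 2x + y + 3z   [differs from x + 2y + 3z: not invariant]
(C) x - y + z  ->  (y) - (x) + z = -x + y + z   [differs from x - y + z: not invariant]
(D) x^2 + y^2 + z^2  ->  (y)^2 + (x)^2 + z^2 = x^2 + y^2 + z^2   [equals x^2 + y^2 + z^2: invariant]

Only option (D), x^2 + y^2 + z^2, is unchanged by the transformation.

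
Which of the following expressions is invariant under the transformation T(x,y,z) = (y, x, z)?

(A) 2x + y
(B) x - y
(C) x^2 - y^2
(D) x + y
D

Apply T(x,y,z) = (y, x, z) to each option, i.e. replace (x, y, z) by the transformed coordinates.
Substitute the transformed coordinates into each option and compare with the original:
(A) 2x + y  ->  2(y) + (x) = x + 2y   [differs from 2x + y: not invariant]
(B) x - y  ->  (y) - (x) = -x + y   [differs from x - y: not invariant]
(C) x^2 - y^2  ->  (y)^2 - (x)^2 = -x^2 + y^2   [differs from x^2 - y^2: not invariant]
(D) x + y  ->  (y) + (x) = x + y   [equals x + y: invariant]

Only option (D), x + y, is unchanged by the transformation.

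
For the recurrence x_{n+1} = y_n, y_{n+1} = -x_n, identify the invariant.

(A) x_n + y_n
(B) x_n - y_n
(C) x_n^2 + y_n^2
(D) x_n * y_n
C

For the recurrence x_{n+1} = y_n, y_{n+1} = -x_n:

x_{n+1}^2 + y_{n+1}^2 = y_n^2 + (-x_n)^2 = x_n^2 + y_n^2
The sum of squares is conserved (like energy in a harmonic oscillator).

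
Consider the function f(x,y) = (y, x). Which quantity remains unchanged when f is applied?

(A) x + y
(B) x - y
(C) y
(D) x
A

For f(x,y) = (y, x):
After applying f: x' = y, y' = x. So x' + y' = y + x = x + y.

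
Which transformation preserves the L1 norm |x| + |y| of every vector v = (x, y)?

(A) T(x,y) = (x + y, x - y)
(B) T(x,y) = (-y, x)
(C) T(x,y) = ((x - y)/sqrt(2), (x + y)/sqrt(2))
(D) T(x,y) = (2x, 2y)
B

A transformation preserves a norm if ||T(v)|| = ||v|| for every v; a single vector where the norm changes rules an option out.

(A) T(x,y) = (x + y, x - y): v = (1, 0) has norm |1| + |0| = 1, but T(v) = (1, 1) has norm 2 -- not preserved.
(B) T(x,y) = (-y, x): preserves the norm -- it only permutes the coordinates and/or flips signs, which leaves |x| + |y| unchanged.
(C) T(x,y) = ((x - y)/sqrt(2), (x + y)/sqrt(2)): v = (1, 0) has norm |1| + |0| = 1, but T(v) = (sqrt(2)/2, sqrt(2)/2) has norm sqrt(2) -- not preserved.
(D) T(x,y) = (2x, 2y): v = (1, 0) has norm |1| + |0| = 1, but T(v) = (2, 0) has norm 2 -- not preserved.

Therefore the answer is (B).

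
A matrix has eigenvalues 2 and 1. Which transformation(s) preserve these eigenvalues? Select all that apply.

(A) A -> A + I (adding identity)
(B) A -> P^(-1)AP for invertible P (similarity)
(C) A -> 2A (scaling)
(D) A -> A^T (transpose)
B and D

Eigenvalues are preserved by:
1. Similarity transformations: A -> P^(-1)AP (same characteristic polynomial)
2. Transpose: A^T has the same eigenvalues as A

Eigenvalues are NOT preserved by:
- Adding identity: eigenvalues become 2+1, 1+1
- Scaling: eigenvalues become 4, 2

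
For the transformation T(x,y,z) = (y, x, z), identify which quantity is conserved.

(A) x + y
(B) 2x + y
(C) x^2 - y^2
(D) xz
A

Apply T(x,y,z) = (y, x, z) to each option, i.e. replace (x, y, z) by the transformed coordinates.
Substitute the transformed coordinates into each option and compare with the original:
(A) x + y  ->  (y) + (x) = x + y   [equals x + y: invariant]
(B) 2x + y  ->  2(y) + (x) = x + 2y   [differs from 2x + y: not invariant]
(C) x^2 - y^2  ->  (y)^2 - (x)^2 = -x^2 + y^2   [differs from x^2 - y^2: not invariant]
(D) xz  ->  (y)(z) = yz   [differs from xz: not invariant]

Only option (A), x + y, is unchanged by the transformation.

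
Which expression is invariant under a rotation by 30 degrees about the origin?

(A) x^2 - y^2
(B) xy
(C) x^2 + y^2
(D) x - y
C

A rotation by 30 degrees sends (x, y) to (sqrt(3)x/2 - y/2, x/2 + sqrt(3)y/2).
Substitute the transformed coordinates into each option and compare with the original:
(A) x^2 - y^2  ->  (sqrt(3)x/2 - y/2)^2 - (x/2 + sqrt(3)y/2)^2 = x^2/2 - sqrt(3)xy - y^2/2   [differs from x^2 - y^2: not invariant]
(B) xy  ->  (sqrt(3)x/2 - y/2)(x/2 + sqrt(3)y/2) = sqrt(3)x^2/4 + xy/2 - sqrt(3)y^2/4   [differs from xy: not invariant]
(C) x^2 + y^2  ->  (sqrt(3)x/2 - y/2)^2 + (x/2 + sqrt(3)y/2)^2 = x^2 + y^2   [equals x^2 + y^2: invariant]
(D) x - y  ->  (sqrt(3)x/2 - y/2) - (x/2 + sqrt(3)y/2) = -x/2 + sqrt(3)x/2 - sqrt(3)y/2 - y/2   [differs from x - y: not invariant]

Only option (C), x^2 + y^2, is unchanged by the transformation.
Geometrically, x^2 + y^2 is the squared distance from the origin, which every rotation about the origin preserves.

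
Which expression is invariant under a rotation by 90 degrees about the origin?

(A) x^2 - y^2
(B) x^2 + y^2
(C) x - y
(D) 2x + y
B

A rotation by 90 degrees sends (x, y) to (-y, x).
Substitute the transformed coordinates into each option and compare with the original:
(A) x^2 - y^2  ->  (-y)^2 - (x)^2 = -x^2 + y^2   [differs from x^2 - y^2: not invariant]
(B) x^2 + y^2  ->  (-y)^2 + (x)^2 = x^2 + y^2   [equals x^2 + y^2: invariant]
(C) x - y  ->  (-y) - (x) = -x - y   [differs from x - y: not invariant]
(D) 2x + y  ->  2(-y) + (x) = x - 2y   [differs from 2x + y: not invariant]

Only option (B), x^2 + y^2, is unchanged by the transformation.
Geometrically, x^2 + y^2 is the squared distance from the origin, which every rotation about the origin preserves.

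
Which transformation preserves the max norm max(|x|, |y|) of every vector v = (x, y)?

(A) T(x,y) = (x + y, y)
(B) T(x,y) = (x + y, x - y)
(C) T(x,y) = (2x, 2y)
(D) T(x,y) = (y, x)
D

A transformation preserves a norm if ||T(v)|| = ||v|| for every v; a single vector where the norm changes rules an option out.

(A) T(x,y) = (x + y, y): v = (1, 1) has norm max(|1|, |1|) = 1, but T(v) = (2, 1) has norm 2 -- not preserved.
(B) T(x,y) = (x + y, x - y): v = (1, 1) has norm max(|1|, |1|) = 1, but T(v) = (2, 0) has norm 2 -- not preserved.
(C) T(x,y) = (2x, 2y): v = (1, 0) has norm max(|1|, |0|) = 1, but T(v) = (2, 0) has norm 2 -- not preserved.
(D) T(x,y) = (y, x): preserves the norm -- it only permutes the coordinates and/or flips signs, which leaves max(|x|, |y|) unchanged.

Therefore the answer is (D).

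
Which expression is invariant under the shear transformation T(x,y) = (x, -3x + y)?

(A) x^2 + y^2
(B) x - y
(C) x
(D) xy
C

Under the shear T(x,y) = (x, -3x + y):
Substitute the transformed coordinates into each option and compare with the original:
(A) x^2 + y^2  ->  (x)^2 + (-3x + y)^2 = 10x^2 - 6xy + y^2   [differs from x^2 + y^2: not invariant]
(B) x - y  ->  (x) - (-3x + y) = 4x - y   [differs from x - y: not invariant]
(C) x  ->  (x) = x   [equals x: invariant]
(D) xy  ->  (x)(-3x + y) = -3x^2 + xy   [differs from xy: not invariant]

Only option (C), x, is unchanged by the transformation.
A vertical shear moves points parallel to the y-axis, so the x-coordinate (and any function of x alone) is unchanged.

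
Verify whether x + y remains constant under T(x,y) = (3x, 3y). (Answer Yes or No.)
No

Substitute T(x,y) = (3x, 3y) into the expression and compare with the original.

Original: x + y
After applying T: (3x) + (3y) = 3x + 3y

This differs from the original x + y (difference: 2x + 2y), so the expression is NOT invariant.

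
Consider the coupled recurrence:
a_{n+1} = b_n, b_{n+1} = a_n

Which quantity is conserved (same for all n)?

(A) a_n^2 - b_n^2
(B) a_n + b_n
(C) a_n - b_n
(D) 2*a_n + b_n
B

Replace a_n by a_{n+1} = b_n and b_n by b_{n+1} = a_n in each option and simplify:
(A) a_n^2 - b_n^2  ->  (b_n)^2 - (a_n)^2 = -a_n^2 + b_n^2   [not conserved]
(B) a_n + b_n  ->  (b_n) + (a_n) = a_n + b_n   [conserved]
(C) a_n - b_n  ->  (b_n) - (a_n) = -a_n + b_n   [not conserved]
(D) 2*a_n + b_n  ->  2*(b_n) + (a_n) = a_n + 2*b_n   [not conserved]

Only (B) a_n + b_n returns to itself after one step, so it is the conserved quantity.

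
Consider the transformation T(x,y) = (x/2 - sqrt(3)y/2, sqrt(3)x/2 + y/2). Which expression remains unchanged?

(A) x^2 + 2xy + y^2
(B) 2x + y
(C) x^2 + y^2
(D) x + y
C

An expression E(x,y) is invariant under T if E(T(x,y)) = E(x,y). Here T(x,y) = (x/2 - sqrt(3)y/2, sqrt(3)x/2 + y/2).
Substitute the transformed coordinates into each option and compare with the original:
(A) x^2 + 2xy + y^2  ->  (x/2 - sqrt(3)y/2)^2 + 2(x/2 - sqrt(3)y/2)(sqrt(3)x/2 + y/2) + (sqrt(3)x/2 + y/2)^2 = sqrt(3)x^2/2 + x^2 - xy - sqrt(3)y^2/2 + y^2   [differs from x^2 + 2xy + y^2: not invariant]
(B) 2x + y  ->  2(x/2 - sqrt(3)y/2) + (sqrt(3)x/2 + y/2) = sqrt(3)x/2 + x - sqrt(3)y + y/2   [differs from 2x + y: not invariant]
(C) x^2 + y^2  ->  (x/2 - sqrt(3)y/2)^2 + (sqrt(3)x/2 + y/2)^2 = x^2 + y^2   [equals x^2 + y^2: invariant]
(D) x + y  ->  (x/2 - sqrt(3)y/2) + (sqrt(3)x/2 + y/2) = x/2 + sqrt(3)x/2 - sqrt(3)y/2 + y/2   [differs from x + y: not invariant]

Only option (C), x^2 + y^2, is unchanged by the transformation.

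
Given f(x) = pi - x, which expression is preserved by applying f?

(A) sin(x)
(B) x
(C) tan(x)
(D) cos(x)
A

For f(x) = pi - x:
sin(pi - x) = sin(x), so sine is invariant under this transformation.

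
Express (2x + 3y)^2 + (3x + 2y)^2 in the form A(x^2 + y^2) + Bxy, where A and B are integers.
13(x^2 + y^2) + 24xy

Expanding: (2x + 3y)^2 = 4x^2 + 12xy + 9y^2
(3x + 2y)^2 = 9x^2 + 12xy + 4y^2
Sum = (4+9)(x^2+y^2) + 24xy = 13(x^2 + y^2) + 24xy
This is symmetric in x and y.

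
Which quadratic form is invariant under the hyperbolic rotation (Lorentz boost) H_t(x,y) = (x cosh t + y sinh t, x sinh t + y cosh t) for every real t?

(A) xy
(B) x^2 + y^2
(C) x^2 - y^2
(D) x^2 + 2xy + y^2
C

Write x' = x cosh t + y sinh t, y' = x sinh t + y cosh t and substitute into each option:
(A) xy: (x cosh t + y sinh t)(x sinh t + y cosh t) = xy(cosh^2 t + sinh^2 t) + (x^2 + y^2) sinh t cosh t = xy cosh 2t + (x^2 + y^2)(sinh 2t)/2   [not invariant for t != 0]
(B) x^2 + y^2: (x cosh t + y sinh t)^2 + (x sinh t + y cosh t)^2 = (x^2 + y^2)(cosh^2 t + sinh^2 t) + 4xy sinh t cosh t = (x^2 + y^2) cosh 2t + 2xy sinh 2t   [not invariant for t != 0]
(C) x^2 - y^2: (x cosh t + y sinh t)^2 - (x sinh t + y cosh t)^2 = x^2(cosh^2 t - sinh^2 t) + 2xy(cosh t sinh t - sinh t cosh t) + y^2(sinh^2 t - cosh^2 t) = x^2 - y^2   [invariant, using cosh^2 t - sinh^2 t = 1]
(D) x^2 + 2xy + y^2: (x' + y')^2 with x' + y' = (x + y)(cosh t + sinh t) = (x + y)e^t, so it becomes (x + y)^2 e^(2t)   [not invariant for t != 0]

Only (C) x^2 - y^2 is unchanged; it is the Minkowski form preserved by Lorentz boosts, just as x^2 + y^2 is preserved by ordinary rotations.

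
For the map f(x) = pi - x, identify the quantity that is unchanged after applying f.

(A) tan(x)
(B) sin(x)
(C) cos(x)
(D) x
B

For f(x) = pi - x:
sin(pi - x) = sin(x), so sine is invariant under this transformation.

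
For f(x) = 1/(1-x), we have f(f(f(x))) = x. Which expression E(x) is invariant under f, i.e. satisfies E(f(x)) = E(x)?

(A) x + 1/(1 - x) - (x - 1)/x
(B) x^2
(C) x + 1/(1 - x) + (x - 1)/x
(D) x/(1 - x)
C

Replace x by f(x) = 1/(1 - x) in each option and simplify. As a quick numerical cross-check, also compare E(3) with E(f(3)) = E(-1/2).

(A) x + 1/(1 - x) - (x - 1)/x  ->  (1/(1 - x)) + 1/(1 - (1/(1 - x))) - ((1/(1 - x)) - 1)/(1/(1 - x)) = (x^2(1 - x) - x + (x - 1)^2)/(x(x - 1)); check: E(3) = 11/6 but E(-1/2) = -17/6.   [not invariant]
(B) x^2  ->  (1/(1 - x))^2 = (x - 1)^(-2); check: E(3) = 9 but E(-1/2) = 1/4.   [not invariant]
(C) x + 1/(1 - x) + (x - 1)/x  ->  (1/(1 - x)) + 1/(1 - (1/(1 - x))) + ((1/(1 - x)) - 1)/(1/(1 - x)), which simplifies back to x + 1/(1 - x) + (x - 1)/x; check: E(3) = 19/6, E(-1/2) = 19/6.   [invariant]
(D) x/(1 - x)  ->  (1/(1 - x))/(1 - (1/(1 - x))) = -1/x; check: E(3) = -3/2 but E(-1/2) = -1/3.   [not invariant]

Only (C) is unchanged. Indeed f(f(x)) = 1/(1 - 1/(1-x)) = (1-x)/(-x) = (x-1)/x, so E(x) = x + f(x) + f(f(x)) is the sum over the whole 3-cycle; applying f just permutes the three terms cyclically (x -> f(x) -> f(f(x)) -> x), leaving the sum unchanged.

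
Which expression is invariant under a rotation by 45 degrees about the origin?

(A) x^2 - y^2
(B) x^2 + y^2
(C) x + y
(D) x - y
B

A rotation by 45 degrees sends (x, y) to (sqrt(2)x/2 - sqrt(2)y/2, sqrt(2)x/2 + sqrt(2)y/2).
Substitute the transformed coordinates into each option and compare with the original:
(A) x^2 - y^2  ->  (sqrt(2)x/2 - sqrt(2)y/2)^2 - (sqrt(2)x/2 + sqrt(2)y/2)^2 = -2xy   [differs from x^2 - y^2: not invariant]
(B) x^2 + y^2  ->  (sqrt(2)x/2 - sqrt(2)y/2)^2 + (sqrt(2)x/2 + sqrt(2)y/2)^2 = x^2 + y^2   [equals x^2 + y^2: invariant]
(C) x + y  ->  (sqrt(2)x/2 - sqrt(2)y/2) + (sqrt(2)x/2 + sqrt(2)y/2) = sqrt(2)x   [differs from x + y: not invariant]
(D) x - y  ->  (sqrt(2)x/2 - sqrt(2)y/2) - (sqrt(2)x/2 + sqrt(2)y/2) = -sqrt(2)y   [differs from x - y: not invariant]

Only option (B), x^2 + y^2, is unchanged by the transformation.
Geometrically, x^2 + y^2 is the squared distance from the origin, which every rotation about the origin preserves.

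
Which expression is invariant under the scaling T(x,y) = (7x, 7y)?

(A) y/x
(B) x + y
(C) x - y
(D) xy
A

Under the uniform scaling T(x,y) = (7x, 7y):
Substitute the transformed coordinates into each option and compare with the original:
(A) y/x  ->  (7y)/(7x) = y/x   [equals y/x: invariant]
(B) x + y  ->  (7x) + (7y) = 7x + 7y   [differs from x + y: not invariant]
(C) x - y  ->  (7x) - (7y) = 7x - 7y   [differs from x - y: not invariant]
(D) xy  ->  (7x)(7y) = 49xy   [differs from xy: not invariant]

Only option (A), y/x, is unchanged by the transformation.
The common factor 7 cancels in a ratio of coordinates, while sums, products and sums of squares pick up factors of 7 or 49.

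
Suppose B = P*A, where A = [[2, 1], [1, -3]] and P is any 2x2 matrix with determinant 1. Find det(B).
-7

By the multiplicative property of determinants, det(B) = det(P*A) = det(P) * det(A) = det(A),
so the determinant is invariant under multiplication by any determinant-1 matrix; we just need det(A).

det(A) = (2)(-3) - (1)(1) = -6 - 1 = -7

Therefore det(B) = 1 * (-7) = -7.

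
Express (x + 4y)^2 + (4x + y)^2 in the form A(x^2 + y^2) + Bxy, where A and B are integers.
17(x^2 + y^2) + 16xy

Expanding: (x + 4y)^2 = x^2 + 8xy + 16y^2
(4x + y)^2 = 16x^2 + 8xy + y^2
Sum = (1+16)(x^2+y^2) + 16xy = 17(x^2 + y^2) + 16xy
This is symmetric in x and y.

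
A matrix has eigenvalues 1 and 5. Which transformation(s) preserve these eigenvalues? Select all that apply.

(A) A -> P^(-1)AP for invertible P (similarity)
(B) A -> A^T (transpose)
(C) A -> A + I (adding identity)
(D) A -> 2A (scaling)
A and B

Eigenvalues are preserved by:
1. Similarity transformations: A -> P^(-1)AP (same characteristic polynomial)
2. Transpose: A^T has the same eigenvalues as A

Eigenvalues are NOT preserved by:
- Adding identity: eigenvalues become 1+1, 5+1
- Scaling: eigenvalues become 2, 10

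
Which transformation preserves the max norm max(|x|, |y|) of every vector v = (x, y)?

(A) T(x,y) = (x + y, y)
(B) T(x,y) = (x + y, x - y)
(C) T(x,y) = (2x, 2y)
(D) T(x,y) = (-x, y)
D

A transformation preserves a norm if ||T(v)|| = ||v|| for every v; a single vector where the norm changes rules an option out.

(A) T(x,y) = (x + y, y): v = (1, 1) has norm max(|1|, |1|) = 1, but T(v) = (2, 1) has norm 2 -- not preserved.
(B) T(x,y) = (x + y, x - y): v = (1, 1) has norm max(|1|, |1|) = 1, but T(v) = (2, 0) has norm 2 -- not preserved.
(C) T(x,y) = (2x, 2y): v = (1, 0) has norm max(|1|, |0|) = 1, but T(v) = (2, 0) has norm 2 -- not preserved.
(D) T(x,y) = (-x, y): preserves the norm -- it only permutes the coordinates and/or flips signs, which leaves max(|x|, |y|) unchanged.

Therefore the answer is (D).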